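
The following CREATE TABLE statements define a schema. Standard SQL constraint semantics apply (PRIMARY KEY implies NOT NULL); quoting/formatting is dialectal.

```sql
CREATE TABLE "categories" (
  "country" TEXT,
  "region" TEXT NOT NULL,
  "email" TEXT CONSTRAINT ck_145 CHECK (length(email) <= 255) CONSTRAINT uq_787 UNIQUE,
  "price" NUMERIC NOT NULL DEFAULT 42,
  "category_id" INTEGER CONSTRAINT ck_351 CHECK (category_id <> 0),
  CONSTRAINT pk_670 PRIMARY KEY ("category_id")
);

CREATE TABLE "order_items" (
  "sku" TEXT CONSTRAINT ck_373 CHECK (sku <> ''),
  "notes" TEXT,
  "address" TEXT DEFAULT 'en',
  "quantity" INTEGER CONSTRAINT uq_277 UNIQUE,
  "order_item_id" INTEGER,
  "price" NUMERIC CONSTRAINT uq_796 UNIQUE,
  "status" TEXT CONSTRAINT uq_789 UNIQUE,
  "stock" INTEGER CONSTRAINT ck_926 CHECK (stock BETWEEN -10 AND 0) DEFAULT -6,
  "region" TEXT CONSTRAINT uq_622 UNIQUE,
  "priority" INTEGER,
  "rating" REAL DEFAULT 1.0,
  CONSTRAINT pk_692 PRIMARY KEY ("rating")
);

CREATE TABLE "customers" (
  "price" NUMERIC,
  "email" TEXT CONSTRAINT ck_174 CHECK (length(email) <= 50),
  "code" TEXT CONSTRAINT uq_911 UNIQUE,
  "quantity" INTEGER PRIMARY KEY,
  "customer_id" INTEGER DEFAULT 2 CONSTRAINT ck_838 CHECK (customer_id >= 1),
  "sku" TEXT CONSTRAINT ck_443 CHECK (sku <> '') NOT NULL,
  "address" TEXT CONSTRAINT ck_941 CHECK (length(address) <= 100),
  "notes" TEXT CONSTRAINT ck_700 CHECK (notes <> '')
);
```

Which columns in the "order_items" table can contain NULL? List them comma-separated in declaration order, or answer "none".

- sku: CHECK does not forbid NULL (a CHECK constraint passes when its expression is NULL) → nullable.
- notes: no NOT NULL constraint applies → nullable.
- address: DEFAULT only fills an omitted column; an explicit NULL is still allowed → nullable.
- quantity: UNIQUE does not imply NOT NULL → nullable.
- order_item_id: no NOT NULL constraint applies → nullable.
- price: UNIQUE does not imply NOT NULL → nullable.
- status: UNIQUE does not imply NOT NULL → nullable.
- stock: CHECK does not forbid NULL (a CHECK constraint passes when its expression is NULL) → nullable.
- region: UNIQUE does not imply NOT NULL → nullable.
- priority: no NOT NULL constraint applies → nullable.
- rating: part of the PRIMARY KEY, which implies NOT NULL → not nullable.

sku, notes, address, quantity, order_item_id, price, status, stock, region, priority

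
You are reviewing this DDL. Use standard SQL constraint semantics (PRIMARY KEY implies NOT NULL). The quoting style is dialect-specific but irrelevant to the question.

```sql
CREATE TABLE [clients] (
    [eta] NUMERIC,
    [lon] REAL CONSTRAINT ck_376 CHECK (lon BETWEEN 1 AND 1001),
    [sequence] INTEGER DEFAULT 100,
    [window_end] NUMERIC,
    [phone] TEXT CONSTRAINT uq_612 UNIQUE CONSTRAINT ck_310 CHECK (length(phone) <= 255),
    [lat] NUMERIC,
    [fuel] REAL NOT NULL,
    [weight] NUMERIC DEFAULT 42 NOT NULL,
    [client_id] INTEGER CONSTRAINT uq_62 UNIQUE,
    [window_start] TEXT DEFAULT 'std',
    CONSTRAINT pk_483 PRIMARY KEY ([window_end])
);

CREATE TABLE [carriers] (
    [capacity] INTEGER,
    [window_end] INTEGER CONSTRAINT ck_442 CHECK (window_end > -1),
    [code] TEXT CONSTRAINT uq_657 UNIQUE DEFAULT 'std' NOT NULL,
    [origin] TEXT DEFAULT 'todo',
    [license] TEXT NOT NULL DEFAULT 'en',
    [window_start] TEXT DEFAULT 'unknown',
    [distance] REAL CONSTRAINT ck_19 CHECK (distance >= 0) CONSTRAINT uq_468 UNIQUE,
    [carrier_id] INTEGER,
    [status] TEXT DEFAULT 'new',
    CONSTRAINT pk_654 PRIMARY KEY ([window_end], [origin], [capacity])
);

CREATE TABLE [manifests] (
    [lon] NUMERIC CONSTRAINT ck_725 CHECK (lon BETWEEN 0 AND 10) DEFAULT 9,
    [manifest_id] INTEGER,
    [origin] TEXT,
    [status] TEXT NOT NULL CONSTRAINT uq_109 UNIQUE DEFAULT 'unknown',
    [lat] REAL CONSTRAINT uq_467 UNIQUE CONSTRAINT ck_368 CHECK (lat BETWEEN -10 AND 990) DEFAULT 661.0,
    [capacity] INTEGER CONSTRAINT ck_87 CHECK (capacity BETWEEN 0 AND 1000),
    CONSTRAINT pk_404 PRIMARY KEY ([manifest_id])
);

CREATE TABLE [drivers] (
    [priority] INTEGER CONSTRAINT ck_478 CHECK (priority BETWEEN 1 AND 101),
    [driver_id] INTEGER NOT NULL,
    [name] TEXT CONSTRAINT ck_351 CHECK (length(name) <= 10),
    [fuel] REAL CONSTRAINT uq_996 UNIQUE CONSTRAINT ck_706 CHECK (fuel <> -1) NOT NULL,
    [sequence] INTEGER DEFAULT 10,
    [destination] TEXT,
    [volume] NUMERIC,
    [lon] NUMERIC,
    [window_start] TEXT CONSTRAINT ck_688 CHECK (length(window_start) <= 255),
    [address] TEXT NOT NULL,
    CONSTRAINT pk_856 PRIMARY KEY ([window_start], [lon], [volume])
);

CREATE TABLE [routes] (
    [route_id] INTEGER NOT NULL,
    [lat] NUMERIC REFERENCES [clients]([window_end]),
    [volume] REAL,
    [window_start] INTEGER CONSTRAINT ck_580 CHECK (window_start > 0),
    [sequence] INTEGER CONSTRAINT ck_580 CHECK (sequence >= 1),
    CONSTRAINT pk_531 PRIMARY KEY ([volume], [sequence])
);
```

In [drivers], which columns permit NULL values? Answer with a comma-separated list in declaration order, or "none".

- priority: CHECK does not forbid NULL (a CHECK constraint passes when its expression is NULL) → nullable.
- driver_id: declared NOT NULL → not nullable.
- name: CHECK does not forbid NULL (a CHECK constraint passes when its expression is NULL) → nullable.
- fuel: declared NOT NULL → not nullable.
- sequence: DEFAULT only fills an omitted column; an explicit NULL is still allowed → nullable.
- destination: no NOT NULL constraint applies → nullable.
- volume: part of the PRIMARY KEY, which implies NOT NULL → not nullable.
- lon: part of the PRIMARY KEY, which implies NOT NULL → not nullable.
- window_start: part of the PRIMARY KEY, which implies NOT NULL → not nullable.
- address: declared NOT NULL → not nullable.

priority, name, sequence, destination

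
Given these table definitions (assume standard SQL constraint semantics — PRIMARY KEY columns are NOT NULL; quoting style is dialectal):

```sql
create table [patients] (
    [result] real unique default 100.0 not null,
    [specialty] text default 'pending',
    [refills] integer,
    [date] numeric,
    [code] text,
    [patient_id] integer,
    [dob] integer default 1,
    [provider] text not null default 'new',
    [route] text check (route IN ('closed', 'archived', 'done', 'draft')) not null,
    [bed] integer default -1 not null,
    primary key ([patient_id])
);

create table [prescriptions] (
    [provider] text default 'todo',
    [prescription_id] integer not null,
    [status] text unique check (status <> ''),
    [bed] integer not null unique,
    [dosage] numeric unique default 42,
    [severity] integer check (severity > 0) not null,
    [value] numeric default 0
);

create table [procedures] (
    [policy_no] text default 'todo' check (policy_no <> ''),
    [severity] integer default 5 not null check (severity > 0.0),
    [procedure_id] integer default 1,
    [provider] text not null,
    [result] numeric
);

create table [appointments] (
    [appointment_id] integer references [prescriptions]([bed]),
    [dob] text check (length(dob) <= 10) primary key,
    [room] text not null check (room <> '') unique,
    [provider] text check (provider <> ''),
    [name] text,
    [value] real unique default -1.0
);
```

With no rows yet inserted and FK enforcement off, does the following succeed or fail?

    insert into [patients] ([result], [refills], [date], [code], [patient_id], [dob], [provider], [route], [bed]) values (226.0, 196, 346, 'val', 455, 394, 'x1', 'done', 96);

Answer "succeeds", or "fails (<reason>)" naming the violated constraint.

succeeds

NOT NULL columns: bed is supplied; patient_id is supplied; provider is supplied; result is supplied; route is supplied.
CHECK constraints: 'done' satisfies (route IN ('closed', 'archived', 'done', 'draft')).
No constraint is violated.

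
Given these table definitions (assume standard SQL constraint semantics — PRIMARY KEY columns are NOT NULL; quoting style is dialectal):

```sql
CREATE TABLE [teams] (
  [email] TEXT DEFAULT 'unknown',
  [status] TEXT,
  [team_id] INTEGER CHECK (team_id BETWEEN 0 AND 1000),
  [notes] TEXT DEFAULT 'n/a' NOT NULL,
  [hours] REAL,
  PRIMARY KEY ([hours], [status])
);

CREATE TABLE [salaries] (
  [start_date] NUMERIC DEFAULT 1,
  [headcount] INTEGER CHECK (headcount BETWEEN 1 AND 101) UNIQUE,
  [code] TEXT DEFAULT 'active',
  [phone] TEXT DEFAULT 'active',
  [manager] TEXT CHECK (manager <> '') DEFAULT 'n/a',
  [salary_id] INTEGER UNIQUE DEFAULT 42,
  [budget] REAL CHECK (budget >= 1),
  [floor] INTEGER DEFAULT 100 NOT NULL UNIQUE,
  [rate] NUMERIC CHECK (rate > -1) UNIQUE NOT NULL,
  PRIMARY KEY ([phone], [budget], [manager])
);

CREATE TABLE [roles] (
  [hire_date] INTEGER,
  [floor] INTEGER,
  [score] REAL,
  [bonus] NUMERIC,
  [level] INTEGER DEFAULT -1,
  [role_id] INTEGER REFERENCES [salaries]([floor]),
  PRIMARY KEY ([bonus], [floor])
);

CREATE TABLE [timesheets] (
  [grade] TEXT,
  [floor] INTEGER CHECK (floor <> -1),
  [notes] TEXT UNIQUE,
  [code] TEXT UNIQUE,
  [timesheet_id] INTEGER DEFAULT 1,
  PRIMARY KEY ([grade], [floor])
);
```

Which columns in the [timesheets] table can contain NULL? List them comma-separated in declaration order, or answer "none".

- grade: part of the PRIMARY KEY, which implies NOT NULL → not nullable.
- floor: part of the PRIMARY KEY, which implies NOT NULL → not nullable.
- notes: UNIQUE does not imply NOT NULL → nullable.
- code: UNIQUE does not imply NOT NULL → nullable.
- timesheet_id: DEFAULT only fills an omitted column; an explicit NULL is still allowed → nullable.

notes, code, timesheet_id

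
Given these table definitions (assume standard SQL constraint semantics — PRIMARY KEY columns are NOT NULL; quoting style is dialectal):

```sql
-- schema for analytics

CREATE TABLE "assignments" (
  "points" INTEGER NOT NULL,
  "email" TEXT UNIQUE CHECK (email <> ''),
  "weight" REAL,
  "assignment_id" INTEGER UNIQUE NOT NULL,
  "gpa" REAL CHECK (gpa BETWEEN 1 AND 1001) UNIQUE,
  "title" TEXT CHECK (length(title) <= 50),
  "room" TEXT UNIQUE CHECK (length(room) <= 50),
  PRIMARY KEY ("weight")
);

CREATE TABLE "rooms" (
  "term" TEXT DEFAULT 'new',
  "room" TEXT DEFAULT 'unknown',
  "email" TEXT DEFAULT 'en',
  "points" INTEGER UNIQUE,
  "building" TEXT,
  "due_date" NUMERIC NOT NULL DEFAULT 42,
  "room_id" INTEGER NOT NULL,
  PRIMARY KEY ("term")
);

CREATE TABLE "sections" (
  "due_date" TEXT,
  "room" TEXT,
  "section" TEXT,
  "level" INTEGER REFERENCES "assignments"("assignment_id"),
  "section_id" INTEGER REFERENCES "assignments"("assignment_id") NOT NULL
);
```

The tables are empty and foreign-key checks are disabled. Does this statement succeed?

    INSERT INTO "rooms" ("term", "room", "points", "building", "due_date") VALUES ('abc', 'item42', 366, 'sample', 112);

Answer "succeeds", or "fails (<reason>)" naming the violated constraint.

room_id is omitted from the column list and has no DEFAULT, so it would receive NULL.
But room_id is declared NOT NULL.

fails (NOT NULL on room_id)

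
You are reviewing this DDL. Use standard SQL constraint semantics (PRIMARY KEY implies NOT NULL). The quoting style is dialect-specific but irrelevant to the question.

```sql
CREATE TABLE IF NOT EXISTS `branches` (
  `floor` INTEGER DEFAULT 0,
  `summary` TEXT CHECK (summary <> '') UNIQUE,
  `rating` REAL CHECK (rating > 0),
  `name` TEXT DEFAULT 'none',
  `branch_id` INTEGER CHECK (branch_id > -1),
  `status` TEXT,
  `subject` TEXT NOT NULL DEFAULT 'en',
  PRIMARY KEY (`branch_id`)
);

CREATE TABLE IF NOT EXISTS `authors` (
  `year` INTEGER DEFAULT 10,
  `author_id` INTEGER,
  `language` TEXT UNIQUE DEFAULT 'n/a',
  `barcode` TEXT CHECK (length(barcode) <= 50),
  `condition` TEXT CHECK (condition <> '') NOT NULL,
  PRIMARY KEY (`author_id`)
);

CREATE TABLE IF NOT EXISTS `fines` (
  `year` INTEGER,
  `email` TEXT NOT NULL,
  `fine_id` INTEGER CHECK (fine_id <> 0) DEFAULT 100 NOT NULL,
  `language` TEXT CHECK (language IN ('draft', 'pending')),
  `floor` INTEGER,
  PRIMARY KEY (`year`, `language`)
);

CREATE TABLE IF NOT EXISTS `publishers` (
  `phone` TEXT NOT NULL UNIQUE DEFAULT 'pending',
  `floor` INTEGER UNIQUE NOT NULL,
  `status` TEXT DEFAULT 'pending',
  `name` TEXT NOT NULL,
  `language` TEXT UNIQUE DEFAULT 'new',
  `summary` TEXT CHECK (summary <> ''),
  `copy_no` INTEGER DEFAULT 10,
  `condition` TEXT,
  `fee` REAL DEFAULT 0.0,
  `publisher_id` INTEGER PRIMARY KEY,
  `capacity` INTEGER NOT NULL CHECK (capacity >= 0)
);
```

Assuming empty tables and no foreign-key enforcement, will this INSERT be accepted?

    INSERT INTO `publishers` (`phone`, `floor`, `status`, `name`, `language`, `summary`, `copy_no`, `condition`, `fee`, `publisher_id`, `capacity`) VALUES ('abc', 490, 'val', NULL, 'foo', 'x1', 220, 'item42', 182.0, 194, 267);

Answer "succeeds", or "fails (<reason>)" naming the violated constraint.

fails (NOT NULL on name)

name is explicitly set to NULL, but name is declared NOT NULL.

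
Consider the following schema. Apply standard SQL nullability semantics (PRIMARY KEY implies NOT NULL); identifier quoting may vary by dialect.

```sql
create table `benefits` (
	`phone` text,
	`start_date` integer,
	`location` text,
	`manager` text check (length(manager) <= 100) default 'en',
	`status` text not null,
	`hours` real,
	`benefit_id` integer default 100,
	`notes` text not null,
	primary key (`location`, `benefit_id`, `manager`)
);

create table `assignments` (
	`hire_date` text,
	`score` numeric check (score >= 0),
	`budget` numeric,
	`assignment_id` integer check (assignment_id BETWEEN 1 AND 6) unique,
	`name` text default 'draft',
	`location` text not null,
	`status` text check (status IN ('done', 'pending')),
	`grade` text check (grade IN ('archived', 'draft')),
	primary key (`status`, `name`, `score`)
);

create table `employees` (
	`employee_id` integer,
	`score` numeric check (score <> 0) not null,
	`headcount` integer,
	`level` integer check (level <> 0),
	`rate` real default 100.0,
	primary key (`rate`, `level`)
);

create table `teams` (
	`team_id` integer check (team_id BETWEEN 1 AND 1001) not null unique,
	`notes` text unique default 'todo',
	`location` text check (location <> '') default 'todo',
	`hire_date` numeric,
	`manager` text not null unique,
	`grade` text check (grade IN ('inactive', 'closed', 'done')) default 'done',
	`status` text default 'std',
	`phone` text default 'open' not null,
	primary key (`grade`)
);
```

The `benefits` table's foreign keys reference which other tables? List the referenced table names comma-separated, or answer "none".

No column in benefits has a REFERENCES clause.

none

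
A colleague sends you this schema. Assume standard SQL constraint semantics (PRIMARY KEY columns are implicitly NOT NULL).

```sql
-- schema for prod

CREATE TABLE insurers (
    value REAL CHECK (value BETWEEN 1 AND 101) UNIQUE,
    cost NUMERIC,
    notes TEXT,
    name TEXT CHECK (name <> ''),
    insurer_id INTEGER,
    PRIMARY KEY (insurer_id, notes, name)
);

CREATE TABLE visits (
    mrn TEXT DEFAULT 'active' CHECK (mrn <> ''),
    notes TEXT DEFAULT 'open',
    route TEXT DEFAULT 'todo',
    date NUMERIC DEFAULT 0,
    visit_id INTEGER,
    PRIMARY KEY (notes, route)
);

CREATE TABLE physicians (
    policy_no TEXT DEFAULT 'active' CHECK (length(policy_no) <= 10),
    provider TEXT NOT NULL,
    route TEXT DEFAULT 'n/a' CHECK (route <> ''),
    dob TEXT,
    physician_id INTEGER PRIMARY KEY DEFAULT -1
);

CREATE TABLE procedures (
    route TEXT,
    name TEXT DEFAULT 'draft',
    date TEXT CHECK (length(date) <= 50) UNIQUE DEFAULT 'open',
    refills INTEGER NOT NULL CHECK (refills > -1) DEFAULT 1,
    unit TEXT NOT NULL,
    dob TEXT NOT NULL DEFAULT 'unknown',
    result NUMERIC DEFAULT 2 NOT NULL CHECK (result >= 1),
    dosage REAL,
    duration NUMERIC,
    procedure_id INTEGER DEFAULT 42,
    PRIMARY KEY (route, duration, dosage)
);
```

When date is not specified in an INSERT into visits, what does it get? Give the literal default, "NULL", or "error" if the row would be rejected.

0

date has an explicit DEFAULT 0.
When the column is omitted from an INSERT, that default is used.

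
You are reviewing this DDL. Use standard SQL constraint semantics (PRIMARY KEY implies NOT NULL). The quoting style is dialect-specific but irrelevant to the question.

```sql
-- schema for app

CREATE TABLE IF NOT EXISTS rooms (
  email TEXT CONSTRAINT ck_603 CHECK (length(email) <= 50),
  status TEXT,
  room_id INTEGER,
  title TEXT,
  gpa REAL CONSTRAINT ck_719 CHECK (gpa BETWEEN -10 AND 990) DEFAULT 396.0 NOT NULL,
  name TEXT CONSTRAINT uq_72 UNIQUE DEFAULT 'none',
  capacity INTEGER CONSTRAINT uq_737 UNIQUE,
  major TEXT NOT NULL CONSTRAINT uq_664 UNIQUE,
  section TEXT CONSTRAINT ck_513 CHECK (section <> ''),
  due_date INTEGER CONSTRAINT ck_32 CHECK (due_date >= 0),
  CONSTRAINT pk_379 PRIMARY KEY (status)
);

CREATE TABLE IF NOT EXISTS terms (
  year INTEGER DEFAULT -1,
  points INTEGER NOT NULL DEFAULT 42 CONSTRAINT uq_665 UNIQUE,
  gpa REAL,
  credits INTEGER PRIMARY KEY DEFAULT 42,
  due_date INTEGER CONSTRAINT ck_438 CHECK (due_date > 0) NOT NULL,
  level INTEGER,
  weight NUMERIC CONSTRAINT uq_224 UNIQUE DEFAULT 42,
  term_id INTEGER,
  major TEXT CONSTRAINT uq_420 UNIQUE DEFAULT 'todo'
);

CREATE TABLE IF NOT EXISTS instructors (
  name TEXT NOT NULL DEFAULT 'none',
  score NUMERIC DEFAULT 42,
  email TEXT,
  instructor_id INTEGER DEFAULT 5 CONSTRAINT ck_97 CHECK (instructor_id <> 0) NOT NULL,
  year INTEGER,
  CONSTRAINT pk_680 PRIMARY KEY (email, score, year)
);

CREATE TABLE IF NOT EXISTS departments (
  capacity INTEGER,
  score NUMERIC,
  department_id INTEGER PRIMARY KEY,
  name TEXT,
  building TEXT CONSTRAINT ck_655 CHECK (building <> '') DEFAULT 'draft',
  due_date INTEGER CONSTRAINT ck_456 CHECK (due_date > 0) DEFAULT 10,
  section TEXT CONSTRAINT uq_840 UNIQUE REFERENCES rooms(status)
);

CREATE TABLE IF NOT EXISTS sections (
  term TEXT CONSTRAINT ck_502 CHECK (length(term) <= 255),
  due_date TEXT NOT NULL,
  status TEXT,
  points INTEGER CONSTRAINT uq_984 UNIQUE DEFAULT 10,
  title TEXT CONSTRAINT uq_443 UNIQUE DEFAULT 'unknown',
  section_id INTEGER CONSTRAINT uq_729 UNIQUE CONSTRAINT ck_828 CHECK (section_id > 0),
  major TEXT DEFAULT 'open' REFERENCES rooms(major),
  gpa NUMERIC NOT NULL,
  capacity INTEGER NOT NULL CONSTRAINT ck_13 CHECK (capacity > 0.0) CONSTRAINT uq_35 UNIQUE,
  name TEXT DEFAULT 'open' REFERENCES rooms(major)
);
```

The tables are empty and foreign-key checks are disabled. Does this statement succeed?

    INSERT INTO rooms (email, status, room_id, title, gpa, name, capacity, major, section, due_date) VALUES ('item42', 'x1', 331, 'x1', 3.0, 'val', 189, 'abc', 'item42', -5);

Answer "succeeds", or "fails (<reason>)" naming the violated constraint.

The value -5 for due_date violates CHECK (due_date >= 0).

fails (CHECK on due_date)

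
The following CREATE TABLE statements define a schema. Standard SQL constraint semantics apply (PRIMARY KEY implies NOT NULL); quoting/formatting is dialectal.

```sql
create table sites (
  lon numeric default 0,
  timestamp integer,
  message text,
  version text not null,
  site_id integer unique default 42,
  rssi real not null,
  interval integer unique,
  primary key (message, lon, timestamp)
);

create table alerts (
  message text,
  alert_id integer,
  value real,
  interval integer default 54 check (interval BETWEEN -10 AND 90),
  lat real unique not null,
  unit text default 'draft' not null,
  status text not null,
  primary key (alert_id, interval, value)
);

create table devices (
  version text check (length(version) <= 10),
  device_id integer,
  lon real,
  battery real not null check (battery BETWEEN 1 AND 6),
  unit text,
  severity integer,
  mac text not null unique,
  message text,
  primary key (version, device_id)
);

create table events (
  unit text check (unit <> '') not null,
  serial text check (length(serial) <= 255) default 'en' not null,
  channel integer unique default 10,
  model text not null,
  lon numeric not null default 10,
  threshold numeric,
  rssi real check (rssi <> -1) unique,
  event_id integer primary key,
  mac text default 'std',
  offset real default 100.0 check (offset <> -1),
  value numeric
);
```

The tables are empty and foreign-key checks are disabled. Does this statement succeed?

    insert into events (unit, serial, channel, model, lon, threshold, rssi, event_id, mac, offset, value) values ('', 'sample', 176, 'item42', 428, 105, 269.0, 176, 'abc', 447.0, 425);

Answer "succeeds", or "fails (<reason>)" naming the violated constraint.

The value '' for unit violates CHECK (unit <> '').

fails (CHECK on unit)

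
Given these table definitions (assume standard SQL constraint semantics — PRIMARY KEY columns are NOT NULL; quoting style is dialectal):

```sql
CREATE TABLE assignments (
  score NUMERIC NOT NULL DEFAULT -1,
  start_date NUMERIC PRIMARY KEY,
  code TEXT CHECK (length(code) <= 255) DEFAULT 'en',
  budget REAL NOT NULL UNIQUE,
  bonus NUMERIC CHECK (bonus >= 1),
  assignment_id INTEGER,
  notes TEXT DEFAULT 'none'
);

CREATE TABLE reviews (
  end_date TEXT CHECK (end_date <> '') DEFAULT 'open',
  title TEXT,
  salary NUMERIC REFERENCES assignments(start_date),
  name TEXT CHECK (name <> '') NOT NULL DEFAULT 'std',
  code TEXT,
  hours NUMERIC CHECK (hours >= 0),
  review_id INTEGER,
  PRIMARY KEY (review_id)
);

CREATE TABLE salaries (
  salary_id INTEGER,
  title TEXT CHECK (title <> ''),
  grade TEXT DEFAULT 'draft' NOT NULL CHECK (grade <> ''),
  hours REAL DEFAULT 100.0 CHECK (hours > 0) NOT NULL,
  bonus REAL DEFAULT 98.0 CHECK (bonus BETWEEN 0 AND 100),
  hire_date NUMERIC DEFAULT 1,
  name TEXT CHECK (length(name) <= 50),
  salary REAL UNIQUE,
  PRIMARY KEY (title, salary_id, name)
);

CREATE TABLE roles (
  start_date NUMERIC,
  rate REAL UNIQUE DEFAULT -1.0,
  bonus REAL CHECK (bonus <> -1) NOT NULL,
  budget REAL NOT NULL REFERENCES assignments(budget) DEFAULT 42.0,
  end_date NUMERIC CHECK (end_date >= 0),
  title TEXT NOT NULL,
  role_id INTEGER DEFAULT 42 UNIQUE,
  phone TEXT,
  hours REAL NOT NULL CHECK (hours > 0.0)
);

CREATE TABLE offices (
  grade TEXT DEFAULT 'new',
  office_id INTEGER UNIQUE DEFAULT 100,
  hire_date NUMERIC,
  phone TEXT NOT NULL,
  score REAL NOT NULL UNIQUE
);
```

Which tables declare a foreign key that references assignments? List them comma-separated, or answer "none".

- reviews.salary references assignments(start_date).
- roles.budget references assignments(budget).

reviews, roles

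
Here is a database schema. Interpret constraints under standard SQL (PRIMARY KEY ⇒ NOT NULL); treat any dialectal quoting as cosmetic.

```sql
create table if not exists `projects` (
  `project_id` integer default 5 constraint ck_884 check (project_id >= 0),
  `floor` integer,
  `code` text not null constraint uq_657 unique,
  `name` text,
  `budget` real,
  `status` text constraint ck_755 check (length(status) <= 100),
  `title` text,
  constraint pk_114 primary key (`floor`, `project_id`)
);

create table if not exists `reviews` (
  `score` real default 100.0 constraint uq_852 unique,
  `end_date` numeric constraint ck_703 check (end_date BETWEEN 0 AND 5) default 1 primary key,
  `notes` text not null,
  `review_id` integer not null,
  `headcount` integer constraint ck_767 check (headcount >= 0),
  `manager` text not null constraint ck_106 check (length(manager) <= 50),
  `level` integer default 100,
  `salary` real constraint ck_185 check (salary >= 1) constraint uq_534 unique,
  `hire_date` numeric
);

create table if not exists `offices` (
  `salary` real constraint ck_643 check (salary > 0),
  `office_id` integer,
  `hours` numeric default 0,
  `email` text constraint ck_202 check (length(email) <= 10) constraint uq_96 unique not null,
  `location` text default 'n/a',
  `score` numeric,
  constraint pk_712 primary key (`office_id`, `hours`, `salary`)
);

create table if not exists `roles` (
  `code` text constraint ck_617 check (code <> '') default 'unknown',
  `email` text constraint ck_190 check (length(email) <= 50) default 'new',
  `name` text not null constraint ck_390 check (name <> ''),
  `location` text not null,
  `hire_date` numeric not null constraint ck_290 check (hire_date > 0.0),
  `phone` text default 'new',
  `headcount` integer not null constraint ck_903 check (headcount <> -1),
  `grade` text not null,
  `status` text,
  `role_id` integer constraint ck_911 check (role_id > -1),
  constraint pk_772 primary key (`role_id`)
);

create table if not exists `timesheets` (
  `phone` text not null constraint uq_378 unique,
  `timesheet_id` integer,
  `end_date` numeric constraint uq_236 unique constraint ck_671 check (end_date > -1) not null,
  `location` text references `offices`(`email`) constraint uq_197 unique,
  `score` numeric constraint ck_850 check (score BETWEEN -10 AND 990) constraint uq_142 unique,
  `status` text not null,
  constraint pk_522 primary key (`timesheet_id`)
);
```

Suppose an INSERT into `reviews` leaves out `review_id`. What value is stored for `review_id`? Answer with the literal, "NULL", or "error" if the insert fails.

review_id has no DEFAULT clause.
Omitting it would insert NULL, but it is declared NOT NULL, so the INSERT fails.

error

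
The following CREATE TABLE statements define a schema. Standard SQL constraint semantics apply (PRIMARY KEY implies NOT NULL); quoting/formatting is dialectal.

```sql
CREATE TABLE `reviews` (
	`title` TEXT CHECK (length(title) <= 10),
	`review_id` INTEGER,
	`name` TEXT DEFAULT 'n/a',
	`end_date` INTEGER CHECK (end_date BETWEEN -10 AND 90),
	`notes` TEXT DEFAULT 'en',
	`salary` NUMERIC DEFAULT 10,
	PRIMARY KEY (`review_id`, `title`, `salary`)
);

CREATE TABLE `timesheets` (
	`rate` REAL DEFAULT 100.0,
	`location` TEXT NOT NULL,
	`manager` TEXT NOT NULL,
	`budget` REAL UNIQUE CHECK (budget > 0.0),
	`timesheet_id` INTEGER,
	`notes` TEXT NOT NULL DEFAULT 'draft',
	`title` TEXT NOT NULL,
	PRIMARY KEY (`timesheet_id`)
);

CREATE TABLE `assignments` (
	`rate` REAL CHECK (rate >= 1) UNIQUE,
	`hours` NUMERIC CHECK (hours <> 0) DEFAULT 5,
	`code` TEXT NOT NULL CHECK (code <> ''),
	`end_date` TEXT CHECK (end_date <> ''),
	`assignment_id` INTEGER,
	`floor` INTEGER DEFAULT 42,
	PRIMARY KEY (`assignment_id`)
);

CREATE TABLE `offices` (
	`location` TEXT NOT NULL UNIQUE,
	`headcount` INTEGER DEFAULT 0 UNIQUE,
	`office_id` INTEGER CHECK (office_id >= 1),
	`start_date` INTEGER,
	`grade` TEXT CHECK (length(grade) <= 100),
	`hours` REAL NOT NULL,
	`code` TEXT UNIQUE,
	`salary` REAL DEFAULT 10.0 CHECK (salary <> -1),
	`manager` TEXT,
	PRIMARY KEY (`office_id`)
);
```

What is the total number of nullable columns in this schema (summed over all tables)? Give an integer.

reviews: 3 nullable (name, end_date, notes — PK (review_id, title, salary) and explicit NOT NULL columns excluded).
timesheets: 2 nullable (rate, budget — PK (timesheet_id) and explicit NOT NULL columns excluded).
assignments: 4 nullable (rate, hours, end_date, floor — PK (assignment_id) and explicit NOT NULL columns excluded).
offices: 6 nullable (headcount, start_date, grade, code, salary, manager — PK (office_id) and explicit NOT NULL columns excluded).
Total: 3 + 2 + 4 + 6 = 15.

15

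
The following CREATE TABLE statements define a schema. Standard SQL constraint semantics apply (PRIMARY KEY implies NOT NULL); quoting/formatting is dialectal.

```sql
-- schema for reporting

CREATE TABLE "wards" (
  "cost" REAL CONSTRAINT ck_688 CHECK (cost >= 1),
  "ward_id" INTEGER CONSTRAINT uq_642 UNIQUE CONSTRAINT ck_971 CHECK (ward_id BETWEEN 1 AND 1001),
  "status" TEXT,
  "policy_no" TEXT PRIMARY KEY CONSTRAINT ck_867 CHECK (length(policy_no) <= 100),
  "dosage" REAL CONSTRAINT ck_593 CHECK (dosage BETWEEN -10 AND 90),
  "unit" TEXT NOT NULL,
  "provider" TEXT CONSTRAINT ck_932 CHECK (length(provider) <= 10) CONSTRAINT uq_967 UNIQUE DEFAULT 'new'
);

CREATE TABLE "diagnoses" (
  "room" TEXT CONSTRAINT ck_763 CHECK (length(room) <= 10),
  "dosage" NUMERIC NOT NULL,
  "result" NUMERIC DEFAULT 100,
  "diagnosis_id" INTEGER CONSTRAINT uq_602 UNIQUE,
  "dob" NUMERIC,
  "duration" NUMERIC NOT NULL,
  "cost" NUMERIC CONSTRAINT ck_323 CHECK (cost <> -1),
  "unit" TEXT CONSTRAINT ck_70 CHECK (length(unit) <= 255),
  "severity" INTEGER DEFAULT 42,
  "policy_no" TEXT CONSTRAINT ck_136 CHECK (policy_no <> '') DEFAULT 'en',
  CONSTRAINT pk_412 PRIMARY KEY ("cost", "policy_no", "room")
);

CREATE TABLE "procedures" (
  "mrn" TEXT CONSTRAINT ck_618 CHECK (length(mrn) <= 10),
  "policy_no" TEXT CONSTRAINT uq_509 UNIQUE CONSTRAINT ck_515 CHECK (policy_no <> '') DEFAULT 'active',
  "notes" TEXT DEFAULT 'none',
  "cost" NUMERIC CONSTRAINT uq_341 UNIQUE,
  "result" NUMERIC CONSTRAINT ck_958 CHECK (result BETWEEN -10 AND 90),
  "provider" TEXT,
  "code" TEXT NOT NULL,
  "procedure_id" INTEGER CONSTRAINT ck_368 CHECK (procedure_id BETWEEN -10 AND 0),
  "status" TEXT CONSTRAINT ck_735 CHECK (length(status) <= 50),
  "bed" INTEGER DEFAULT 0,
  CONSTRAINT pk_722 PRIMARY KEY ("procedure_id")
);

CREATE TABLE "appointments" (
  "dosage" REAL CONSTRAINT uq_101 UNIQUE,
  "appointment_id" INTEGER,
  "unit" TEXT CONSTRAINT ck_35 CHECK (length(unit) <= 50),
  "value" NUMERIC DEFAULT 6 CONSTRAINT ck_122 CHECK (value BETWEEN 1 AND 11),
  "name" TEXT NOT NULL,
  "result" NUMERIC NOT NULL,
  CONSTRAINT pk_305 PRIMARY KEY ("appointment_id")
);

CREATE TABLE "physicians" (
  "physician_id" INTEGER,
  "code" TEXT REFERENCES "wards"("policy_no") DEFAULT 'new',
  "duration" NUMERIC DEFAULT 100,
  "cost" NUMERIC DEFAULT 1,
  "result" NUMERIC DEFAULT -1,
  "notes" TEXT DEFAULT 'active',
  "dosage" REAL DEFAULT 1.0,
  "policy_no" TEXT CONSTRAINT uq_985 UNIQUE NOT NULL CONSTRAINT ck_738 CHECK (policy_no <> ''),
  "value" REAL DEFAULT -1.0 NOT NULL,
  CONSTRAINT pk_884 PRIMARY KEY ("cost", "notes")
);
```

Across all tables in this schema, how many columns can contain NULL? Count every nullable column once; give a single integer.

wards: 5 nullable (cost, ward_id, status, dosage, provider — PK (policy_no) and explicit NOT NULL columns excluded).
diagnoses: 5 nullable (result, diagnosis_id, dob, unit, severity — PK (cost, policy_no, room) and explicit NOT NULL columns excluded).
procedures: 8 nullable (mrn, policy_no, notes, cost, result, provider, status, bed — PK (procedure_id) and explicit NOT NULL columns excluded).
appointments: 3 nullable (dosage, unit, value — PK (appointment_id) and explicit NOT NULL columns excluded).
physicians: 5 nullable (physician_id, code, duration, result, dosage — PK (cost, notes) and explicit NOT NULL columns excluded).
Total: 5 + 5 + 8 + 3 + 5 = 26.

26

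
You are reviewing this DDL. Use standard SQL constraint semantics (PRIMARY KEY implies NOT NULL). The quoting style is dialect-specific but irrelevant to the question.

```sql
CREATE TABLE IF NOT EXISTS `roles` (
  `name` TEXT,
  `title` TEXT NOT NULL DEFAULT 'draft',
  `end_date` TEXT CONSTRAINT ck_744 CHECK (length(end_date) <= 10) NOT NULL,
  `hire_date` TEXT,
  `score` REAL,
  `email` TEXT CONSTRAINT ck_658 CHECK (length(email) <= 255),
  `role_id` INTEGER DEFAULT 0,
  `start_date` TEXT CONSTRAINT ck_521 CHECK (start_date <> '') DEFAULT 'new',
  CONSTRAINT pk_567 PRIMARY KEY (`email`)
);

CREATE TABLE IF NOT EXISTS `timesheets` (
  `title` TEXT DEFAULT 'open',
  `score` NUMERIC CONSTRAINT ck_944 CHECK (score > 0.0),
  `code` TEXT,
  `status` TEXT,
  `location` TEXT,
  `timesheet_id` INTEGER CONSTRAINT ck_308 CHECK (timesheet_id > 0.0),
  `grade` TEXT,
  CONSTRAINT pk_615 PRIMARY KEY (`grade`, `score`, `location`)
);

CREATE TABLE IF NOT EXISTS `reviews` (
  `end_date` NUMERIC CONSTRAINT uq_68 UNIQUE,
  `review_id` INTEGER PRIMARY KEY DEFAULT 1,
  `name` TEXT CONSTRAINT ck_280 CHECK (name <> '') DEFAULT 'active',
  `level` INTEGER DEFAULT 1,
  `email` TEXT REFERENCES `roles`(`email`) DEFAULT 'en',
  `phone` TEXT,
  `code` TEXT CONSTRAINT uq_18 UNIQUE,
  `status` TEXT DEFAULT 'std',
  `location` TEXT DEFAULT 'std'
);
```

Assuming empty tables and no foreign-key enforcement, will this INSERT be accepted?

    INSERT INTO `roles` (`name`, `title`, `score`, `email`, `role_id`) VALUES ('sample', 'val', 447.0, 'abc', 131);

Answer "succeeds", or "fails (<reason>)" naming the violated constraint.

end_date is omitted from the column list and has no DEFAULT, so it would receive NULL.
But end_date is declared NOT NULL.

fails (NOT NULL on end_date)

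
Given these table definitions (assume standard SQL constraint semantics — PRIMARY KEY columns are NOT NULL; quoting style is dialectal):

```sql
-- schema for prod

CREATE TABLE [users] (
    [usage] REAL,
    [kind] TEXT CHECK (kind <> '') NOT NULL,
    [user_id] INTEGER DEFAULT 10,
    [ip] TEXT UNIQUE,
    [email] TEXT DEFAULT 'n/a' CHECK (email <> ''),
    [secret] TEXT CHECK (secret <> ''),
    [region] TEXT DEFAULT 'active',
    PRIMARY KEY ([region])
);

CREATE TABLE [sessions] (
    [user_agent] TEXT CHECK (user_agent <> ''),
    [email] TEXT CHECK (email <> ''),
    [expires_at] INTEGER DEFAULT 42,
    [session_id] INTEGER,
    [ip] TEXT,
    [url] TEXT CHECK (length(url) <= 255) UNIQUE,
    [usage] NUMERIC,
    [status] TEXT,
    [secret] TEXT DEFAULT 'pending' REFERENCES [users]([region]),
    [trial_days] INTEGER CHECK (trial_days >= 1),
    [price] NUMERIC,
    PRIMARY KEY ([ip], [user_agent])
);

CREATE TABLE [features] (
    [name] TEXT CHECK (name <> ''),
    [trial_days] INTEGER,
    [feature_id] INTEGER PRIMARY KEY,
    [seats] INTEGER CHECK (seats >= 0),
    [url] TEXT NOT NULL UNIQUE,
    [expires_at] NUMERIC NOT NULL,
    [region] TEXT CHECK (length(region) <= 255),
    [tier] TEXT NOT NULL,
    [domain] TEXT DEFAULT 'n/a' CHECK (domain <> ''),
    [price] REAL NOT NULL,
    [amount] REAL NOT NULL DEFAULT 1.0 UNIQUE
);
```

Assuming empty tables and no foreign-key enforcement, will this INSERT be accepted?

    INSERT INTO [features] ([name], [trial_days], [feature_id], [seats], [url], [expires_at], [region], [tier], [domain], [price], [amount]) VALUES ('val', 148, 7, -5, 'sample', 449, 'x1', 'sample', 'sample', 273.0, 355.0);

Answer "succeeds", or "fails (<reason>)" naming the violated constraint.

fails (CHECK on seats)

The value -5 for seats violates CHECK (seats >= 0).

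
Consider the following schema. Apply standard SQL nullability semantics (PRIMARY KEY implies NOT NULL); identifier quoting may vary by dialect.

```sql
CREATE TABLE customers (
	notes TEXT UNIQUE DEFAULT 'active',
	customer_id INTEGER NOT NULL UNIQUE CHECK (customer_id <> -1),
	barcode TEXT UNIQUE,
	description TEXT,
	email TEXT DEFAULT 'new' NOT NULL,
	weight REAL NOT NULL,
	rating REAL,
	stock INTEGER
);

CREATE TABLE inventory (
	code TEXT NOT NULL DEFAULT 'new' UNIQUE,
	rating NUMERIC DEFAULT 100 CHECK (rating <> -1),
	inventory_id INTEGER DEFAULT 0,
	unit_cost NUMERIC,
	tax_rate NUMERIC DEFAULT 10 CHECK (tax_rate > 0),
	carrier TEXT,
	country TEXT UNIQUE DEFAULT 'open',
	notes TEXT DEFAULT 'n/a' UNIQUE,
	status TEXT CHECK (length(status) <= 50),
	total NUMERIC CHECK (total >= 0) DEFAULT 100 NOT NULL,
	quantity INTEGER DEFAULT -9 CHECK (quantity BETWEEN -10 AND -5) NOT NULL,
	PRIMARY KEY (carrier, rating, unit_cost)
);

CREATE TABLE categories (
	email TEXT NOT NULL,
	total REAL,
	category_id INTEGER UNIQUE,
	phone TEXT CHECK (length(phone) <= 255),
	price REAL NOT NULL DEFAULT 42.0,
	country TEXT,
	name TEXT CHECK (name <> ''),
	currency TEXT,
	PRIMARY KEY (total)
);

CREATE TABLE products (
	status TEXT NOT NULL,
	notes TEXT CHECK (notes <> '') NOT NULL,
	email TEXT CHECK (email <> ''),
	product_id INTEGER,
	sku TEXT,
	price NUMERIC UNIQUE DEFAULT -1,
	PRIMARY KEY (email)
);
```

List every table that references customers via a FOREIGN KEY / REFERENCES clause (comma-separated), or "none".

none

No REFERENCES clause anywhere in the schema names customers.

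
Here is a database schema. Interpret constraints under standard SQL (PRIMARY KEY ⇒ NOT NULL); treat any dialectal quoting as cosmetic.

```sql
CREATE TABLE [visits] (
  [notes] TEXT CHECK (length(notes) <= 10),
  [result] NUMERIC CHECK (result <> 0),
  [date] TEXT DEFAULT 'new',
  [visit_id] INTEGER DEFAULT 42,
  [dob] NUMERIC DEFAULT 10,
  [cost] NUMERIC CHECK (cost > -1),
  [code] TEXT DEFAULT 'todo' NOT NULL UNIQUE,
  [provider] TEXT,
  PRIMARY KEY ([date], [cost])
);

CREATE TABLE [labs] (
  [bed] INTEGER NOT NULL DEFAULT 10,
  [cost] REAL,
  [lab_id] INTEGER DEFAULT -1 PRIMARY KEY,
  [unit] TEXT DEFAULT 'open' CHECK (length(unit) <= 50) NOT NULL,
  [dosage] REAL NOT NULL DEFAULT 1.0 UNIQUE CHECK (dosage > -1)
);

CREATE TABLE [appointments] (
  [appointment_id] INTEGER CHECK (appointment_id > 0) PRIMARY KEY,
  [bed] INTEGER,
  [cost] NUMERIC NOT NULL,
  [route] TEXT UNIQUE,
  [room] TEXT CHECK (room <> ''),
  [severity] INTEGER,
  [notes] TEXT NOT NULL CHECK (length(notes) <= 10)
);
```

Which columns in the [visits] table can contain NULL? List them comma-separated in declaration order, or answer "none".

notes, result, visit_id, dob, provider

- notes: CHECK does not forbid NULL (a CHECK constraint passes when its expression is NULL) → nullable.
- result: CHECK does not forbid NULL (a CHECK constraint passes when its expression is NULL) → nullable.
- date: part of the PRIMARY KEY, which implies NOT NULL → not nullable.
- visit_id: DEFAULT only fills an omitted column; an explicit NULL is still allowed → nullable.
- dob: DEFAULT only fills an omitted column; an explicit NULL is still allowed → nullable.
- cost: part of the PRIMARY KEY, which implies NOT NULL → not nullable.
- code: declared NOT NULL → not nullable.
- provider: no NOT NULL constraint applies → nullable.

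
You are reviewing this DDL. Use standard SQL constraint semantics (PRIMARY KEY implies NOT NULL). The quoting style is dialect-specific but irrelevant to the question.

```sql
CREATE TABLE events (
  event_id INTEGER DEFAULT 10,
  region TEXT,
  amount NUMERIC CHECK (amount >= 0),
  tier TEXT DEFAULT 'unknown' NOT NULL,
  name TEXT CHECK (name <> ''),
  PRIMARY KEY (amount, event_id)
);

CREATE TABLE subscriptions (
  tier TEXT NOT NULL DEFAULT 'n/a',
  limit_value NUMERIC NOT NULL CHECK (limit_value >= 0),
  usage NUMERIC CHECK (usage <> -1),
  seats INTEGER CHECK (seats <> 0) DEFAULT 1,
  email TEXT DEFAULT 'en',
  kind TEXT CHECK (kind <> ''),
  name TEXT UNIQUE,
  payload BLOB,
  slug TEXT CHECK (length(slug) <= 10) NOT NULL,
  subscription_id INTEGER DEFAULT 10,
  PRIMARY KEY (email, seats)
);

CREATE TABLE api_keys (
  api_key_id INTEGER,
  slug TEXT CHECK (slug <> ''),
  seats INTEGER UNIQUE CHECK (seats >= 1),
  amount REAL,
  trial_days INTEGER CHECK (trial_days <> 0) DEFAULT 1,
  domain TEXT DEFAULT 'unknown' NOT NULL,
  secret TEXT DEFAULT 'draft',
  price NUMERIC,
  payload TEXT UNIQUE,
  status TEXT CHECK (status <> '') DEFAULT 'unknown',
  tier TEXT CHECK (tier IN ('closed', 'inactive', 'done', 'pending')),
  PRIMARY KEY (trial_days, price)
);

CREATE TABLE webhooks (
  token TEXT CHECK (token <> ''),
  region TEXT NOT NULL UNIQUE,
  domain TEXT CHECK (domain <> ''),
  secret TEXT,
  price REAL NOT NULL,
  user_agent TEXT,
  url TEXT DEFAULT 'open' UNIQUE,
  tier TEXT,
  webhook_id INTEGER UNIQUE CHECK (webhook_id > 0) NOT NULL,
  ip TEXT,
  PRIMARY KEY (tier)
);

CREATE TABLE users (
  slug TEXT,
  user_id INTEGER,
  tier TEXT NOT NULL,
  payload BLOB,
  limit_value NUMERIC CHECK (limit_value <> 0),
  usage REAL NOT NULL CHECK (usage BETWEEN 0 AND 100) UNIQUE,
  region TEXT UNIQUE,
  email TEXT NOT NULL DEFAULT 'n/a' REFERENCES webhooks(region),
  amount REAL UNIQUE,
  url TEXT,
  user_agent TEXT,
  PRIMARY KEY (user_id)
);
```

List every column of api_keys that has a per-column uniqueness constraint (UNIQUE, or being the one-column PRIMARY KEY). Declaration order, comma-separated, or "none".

seats, payload

- api_key_id: no UNIQUE or single-column PK constraint.
- slug: no UNIQUE or single-column PK constraint.
- seats: declared UNIQUE → unique.
- amount: no UNIQUE or single-column PK constraint.
- trial_days: part of a composite PRIMARY KEY — only the tuple is unique, not this column on its own.
- domain: no UNIQUE or single-column PK constraint.
- secret: no UNIQUE or single-column PK constraint.
- price: part of a composite PRIMARY KEY — only the tuple is unique, not this column on its own.
- payload: declared UNIQUE → unique.
- status: no UNIQUE or single-column PK constraint.
- tier: no UNIQUE or single-column PK constraint.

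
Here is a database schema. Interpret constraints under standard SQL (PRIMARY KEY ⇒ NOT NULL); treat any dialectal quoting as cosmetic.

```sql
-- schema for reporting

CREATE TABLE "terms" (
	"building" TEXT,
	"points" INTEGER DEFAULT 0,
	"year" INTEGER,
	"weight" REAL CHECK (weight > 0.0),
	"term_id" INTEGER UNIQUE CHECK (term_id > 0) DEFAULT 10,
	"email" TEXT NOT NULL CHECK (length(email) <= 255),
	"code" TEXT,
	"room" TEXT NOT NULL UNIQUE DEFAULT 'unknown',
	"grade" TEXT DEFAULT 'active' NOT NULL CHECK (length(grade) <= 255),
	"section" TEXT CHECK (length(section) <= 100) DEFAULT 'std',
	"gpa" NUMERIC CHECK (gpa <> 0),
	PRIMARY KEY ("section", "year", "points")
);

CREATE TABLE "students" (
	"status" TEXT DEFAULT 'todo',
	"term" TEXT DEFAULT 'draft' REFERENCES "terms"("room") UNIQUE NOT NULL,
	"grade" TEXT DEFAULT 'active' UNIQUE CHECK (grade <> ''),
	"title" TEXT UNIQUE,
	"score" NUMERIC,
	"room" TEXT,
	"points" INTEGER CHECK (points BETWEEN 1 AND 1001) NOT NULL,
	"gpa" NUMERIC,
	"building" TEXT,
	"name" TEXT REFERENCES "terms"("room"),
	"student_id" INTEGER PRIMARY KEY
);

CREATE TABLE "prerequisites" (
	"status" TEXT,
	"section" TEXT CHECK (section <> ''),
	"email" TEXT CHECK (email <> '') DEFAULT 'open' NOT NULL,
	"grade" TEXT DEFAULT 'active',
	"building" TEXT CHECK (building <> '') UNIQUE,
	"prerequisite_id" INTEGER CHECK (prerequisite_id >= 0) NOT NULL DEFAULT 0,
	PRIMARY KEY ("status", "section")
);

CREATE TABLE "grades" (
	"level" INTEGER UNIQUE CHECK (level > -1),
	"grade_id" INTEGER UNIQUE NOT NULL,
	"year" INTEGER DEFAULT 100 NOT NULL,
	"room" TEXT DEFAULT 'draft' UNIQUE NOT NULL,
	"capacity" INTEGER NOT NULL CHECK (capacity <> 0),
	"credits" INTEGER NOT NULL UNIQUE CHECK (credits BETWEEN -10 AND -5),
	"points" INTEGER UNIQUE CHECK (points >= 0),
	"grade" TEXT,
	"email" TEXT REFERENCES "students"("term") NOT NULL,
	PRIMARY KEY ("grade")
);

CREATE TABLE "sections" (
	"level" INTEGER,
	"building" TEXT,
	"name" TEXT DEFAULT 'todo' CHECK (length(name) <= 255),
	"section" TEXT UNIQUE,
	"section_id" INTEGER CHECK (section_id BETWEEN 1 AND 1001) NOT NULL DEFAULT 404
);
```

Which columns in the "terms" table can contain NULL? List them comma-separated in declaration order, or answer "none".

building, weight, term_id, code, gpa

- building: no NOT NULL constraint applies → nullable.
- points: part of the PRIMARY KEY, which implies NOT NULL → not nullable.
- year: part of the PRIMARY KEY, which implies NOT NULL → not nullable.
- weight: CHECK does not forbid NULL (a CHECK constraint passes when its expression is NULL) → nullable.
- term_id: CHECK does not forbid NULL (a CHECK constraint passes when its expression is NULL) → nullable.
- email: declared NOT NULL → not nullable.
- code: no NOT NULL constraint applies → nullable.
- room: declared NOT NULL → not nullable.
- grade: declared NOT NULL → not nullable.
- section: part of the PRIMARY KEY, which implies NOT NULL → not nullable.
- gpa: CHECK does not forbid NULL (a CHECK constraint passes when its expression is NULL) → nullable.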